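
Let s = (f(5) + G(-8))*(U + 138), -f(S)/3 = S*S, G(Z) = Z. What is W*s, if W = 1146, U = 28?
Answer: -15789588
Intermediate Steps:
f(S) = -3*S² (f(S) = -3*S*S = -3*S²)
s = -13778 (s = (-3*5² - 8)*(28 + 138) = (-3*25 - 8)*166 = (-75 - 8)*166 = -83*166 = -13778)
W*s = 1146*(-13778) = -15789588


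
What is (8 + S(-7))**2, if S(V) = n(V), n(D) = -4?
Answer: 16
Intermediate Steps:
S(V) = -4
(8 + S(-7))**2 = (8 - 4)**2 = 4**2 = 16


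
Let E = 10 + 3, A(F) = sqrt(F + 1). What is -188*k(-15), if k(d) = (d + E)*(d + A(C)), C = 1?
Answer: -5640 + 376*sqrt(2) ≈ -5108.3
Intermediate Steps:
A(F) = sqrt(1 + F)
E = 13
k(d) = (13 + d)*(d + sqrt(2)) (k(d) = (d + 13)*(d + sqrt(1 + 1)) = (13 + d)*(d + sqrt(2)))
-188*k(-15) = -188*((-15)**2 + 13*(-15) + 13*sqrt(2) - 15*sqrt(2)) = -188*(225 - 195 + 13*sqrt(2) - 15*sqrt(2)) = -188*(30 - 2*sqrt(2)) = -5640 + 376*sqrt(2)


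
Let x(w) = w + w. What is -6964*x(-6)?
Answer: 83568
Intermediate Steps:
x(w) = 2*w
-6964*x(-6) = -13928*(-6) = -6964*(-12) = 83568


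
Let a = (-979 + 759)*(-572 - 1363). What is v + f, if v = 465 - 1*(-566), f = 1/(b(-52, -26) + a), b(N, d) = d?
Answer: 438869895/425674 ≈ 1031.0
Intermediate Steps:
a = 425700 (a = -220*(-1935) = 425700)
f = 1/425674 (f = 1/(-26 + 425700) = 1/425674 ≈ 2.3492e-6)
v = 1031 (v = 465 + 566 = 1031)
v + f = 1031 + 1/425674 = 438869895/425674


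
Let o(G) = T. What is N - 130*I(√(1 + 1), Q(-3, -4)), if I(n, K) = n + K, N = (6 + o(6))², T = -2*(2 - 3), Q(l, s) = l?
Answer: 454 - 130*√2 ≈ 270.15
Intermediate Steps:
T = 2 (T = -2*(-1) = 2)
o(G) = 2
N = 64 (N = (6 + 2)² = 8² = 64)
I(n, K) = K + n
N - 130*I(√(1 + 1), Q(-3, -4)) = 64 - 130*(-3 + √(1 + 1)) = 64 - 130*(-3 + √2) = 64 + (390 - 130*√2) = 454 - 130*√2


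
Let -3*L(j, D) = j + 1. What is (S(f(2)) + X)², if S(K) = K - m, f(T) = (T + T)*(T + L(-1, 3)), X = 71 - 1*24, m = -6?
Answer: 3721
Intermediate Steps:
L(j, D) = -⅓ - j/3 (L(j, D) = -(j + 1)/3 = -(1 + j)/3 = -⅓ - j/3)
X = 47 (X = 71 - 24 = 47)
f(T) = 2*T² (f(T) = (T + T)*(T + (-⅓ - ⅓*(-1))) = (2*T)*(T + (-⅓ + ⅓)) = (2*T)*(T + 0) = (2*T)*T = 2*T²)
S(K) = 6 + K (S(K) = K - 1*(-6) = K + 6 = 6 + K)
(S(f(2)) + X)² = ((6 + 2*2²) + 47)² = ((6 + 2*4) + 47)² = ((6 + 8) + 47)² = (14 + 47)² = 61² = 3721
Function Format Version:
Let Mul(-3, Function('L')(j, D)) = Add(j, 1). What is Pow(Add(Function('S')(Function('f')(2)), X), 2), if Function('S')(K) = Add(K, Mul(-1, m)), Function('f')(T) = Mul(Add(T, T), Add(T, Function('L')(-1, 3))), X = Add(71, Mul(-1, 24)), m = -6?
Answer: 3721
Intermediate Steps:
Function('L')(j, D) = Add(Rational(-1, 3), Mul(Rational(-1, 3), j)) (Function('L')(j, D) = Mul(Rational(-1, 3), Add(j, 1)) = Mul(Rational(-1, 3), Add(1, j)) = Add(Rational(-1, 3), Mul(Rational(-1, 3), j)))
X = 47 (X = Add(71, -24) = 47)
Function('f')(T) = Mul(2, Pow(T, 2)) (Function('f')(T) = Mul(Add(T, T), Add(T, Add(Rational(-1, 3), Mul(Rational(-1, 3), -1)))) = Mul(Mul(2, T), Add(T, Add(Rational(-1, 3), Rational(1, 3)))) = Mul(Mul(2, T), Add(T, 0)) = Mul(Mul(2, T), T) = Mul(2, Pow(T, 2)))
Function('S')(K) = Add(6, K) (Function('S')(K) = Add(K, Mul(-1, -6)) = Add(K, 6) = Add(6, K))
Pow(Add(Function('S')(Function('f')(2)), X), 2) = Pow(Add(Add(6, Mul(2, Pow(2, 2))), 47), 2) = Pow(Add(Add(6, Mul(2, 4)), 47), 2) = Pow(Add(Add(6, 8), 47), 2) = Pow(Add(14, 47), 2) = Pow(61, 2) = 3721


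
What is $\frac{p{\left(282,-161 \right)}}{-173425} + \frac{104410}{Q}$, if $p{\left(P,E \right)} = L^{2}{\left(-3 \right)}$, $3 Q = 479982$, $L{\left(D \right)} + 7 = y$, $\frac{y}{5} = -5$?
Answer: $\frac{8971735197}{13873479725} \approx 0.64668$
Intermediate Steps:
$y = -25$ ($y = 5 \left(-5\right) = -25$)
$L{\left(D \right)} = -32$ ($L{\left(D \right)} = -7 - 25 = -32$)
$Q = 159994$ ($Q = \frac{1}{3} \cdot 479982 = 159994$)
$p{\left(P,E \right)} = 1024$ ($p{\left(P,E \right)} = \left(-32\right)^{2} = 1024$)
$\frac{p{\left(282,-161 \right)}}{-173425} + \frac{104410}{Q} = \frac{1024}{-173425} + \frac{104410}{159994} = 1024 \left(- \frac{1}{173425}\right) + 104410 \cdot \frac{1}{159994} = - \frac{1024}{173425} + \frac{52205}{79997} = \frac{8971735197}{13873479725}$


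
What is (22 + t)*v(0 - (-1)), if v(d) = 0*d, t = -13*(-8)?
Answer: 0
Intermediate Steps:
t = 104
v(d) = 0
(22 + t)*v(0 - (-1)) = (22 + 104)*0 = 126*0 = 0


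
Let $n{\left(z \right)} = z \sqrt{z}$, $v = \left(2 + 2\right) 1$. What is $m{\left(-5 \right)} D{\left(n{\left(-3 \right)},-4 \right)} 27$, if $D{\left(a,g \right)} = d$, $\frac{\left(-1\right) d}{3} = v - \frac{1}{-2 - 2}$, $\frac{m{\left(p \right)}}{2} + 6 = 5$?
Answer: $\frac{1377}{2} \approx 688.5$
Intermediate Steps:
$m{\left(p \right)} = -2$ ($m{\left(p \right)} = -12 + 2 \cdot 5 = -12 + 10 = -2$)
$v = 4$ ($v = 4 \cdot 1 = 4$)
$d = - \frac{51}{4}$ ($d = - 3 \left(4 - \frac{1}{-2 - 2}\right) = - 3 \left(4 - \frac{1}{-4}\right) = - 3 \left(4 - - \frac{1}{4}\right) = - 3 \left(4 + \frac{1}{4}\right) = \left(-3\right) \frac{17}{4} = - \frac{51}{4} \approx -12.75$)
$n{\left(z \right)} = z^{\frac{3}{2}}$
$D{\left(a,g \right)} = - \frac{51}{4}$
$m{\left(-5 \right)} D{\left(n{\left(-3 \right)},-4 \right)} 27 = \left(-2\right) \left(- \frac{51}{4}\right) 27 = \frac{51}{2} \cdot 27 = \frac{1377}{2}$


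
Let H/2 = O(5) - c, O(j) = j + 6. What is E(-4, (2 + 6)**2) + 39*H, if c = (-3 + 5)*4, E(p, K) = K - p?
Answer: 302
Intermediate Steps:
O(j) = 6 + j
c = 8 (c = 2*4 = 8)
H = 6 (H = 2*((6 + 5) - 1*8) = 2*(11 - 8) = 2*3 = 6)
E(-4, (2 + 6)**2) + 39*H = ((2 + 6)**2 - 1*(-4)) + 39*6 = (8**2 + 4) + 234 = (64 + 4) + 234 = 68 + 234 = 302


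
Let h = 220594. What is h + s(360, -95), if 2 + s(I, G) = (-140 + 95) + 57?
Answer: 220604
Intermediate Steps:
s(I, G) = 10 (s(I, G) = -2 + ((-140 + 95) + 57) = -2 + (-45 + 57) = -2 + 12 = 10)
h + s(360, -95) = 220594 + 10 = 220604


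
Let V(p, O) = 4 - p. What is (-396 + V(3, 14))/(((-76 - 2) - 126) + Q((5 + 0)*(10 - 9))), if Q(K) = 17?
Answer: 395/187 ≈ 2.1123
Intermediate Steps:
(-396 + V(3, 14))/(((-76 - 2) - 126) + Q((5 + 0)*(10 - 9))) = (-396 + (4 - 1*3))/(((-76 - 2) - 126) + 17) = (-396 + (4 - 3))/((-78 - 126) + 17) = (-396 + 1)/(-204 + 17) = -395/(-187) = -395*(-1/187) = 395/187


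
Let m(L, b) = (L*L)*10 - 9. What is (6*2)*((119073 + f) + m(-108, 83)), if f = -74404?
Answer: 1935600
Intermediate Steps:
m(L, b) = -9 + 10*L² (m(L, b) = L²*10 - 9 = 10*L² - 9 = -9 + 10*L²)
(6*2)*((119073 + f) + m(-108, 83)) = (6*2)*((119073 - 74404) + (-9 + 10*(-108)²)) = 12*(44669 + (-9 + 10*11664)) = 12*(44669 + (-9 + 116640)) = 12*(44669 + 116631) = 12*161300 = 1935600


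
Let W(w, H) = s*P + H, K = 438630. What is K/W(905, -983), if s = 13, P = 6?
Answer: -87726/181 ≈ -484.67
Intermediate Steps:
W(w, H) = 78 + H (W(w, H) = 13*6 + H = 78 + H)
K/W(905, -983) = 438630/(78 - 983) = 438630/(-905) = 438630*(-1/905) = -87726/181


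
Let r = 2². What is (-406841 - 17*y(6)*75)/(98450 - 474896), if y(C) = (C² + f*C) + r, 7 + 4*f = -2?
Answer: 881257/752892 ≈ 1.1705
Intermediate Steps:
f = -9/4 (f = -7/4 + (¼)*(-2) = -7/4 - ½ = -9/4 ≈ -2.2500)
r = 4
y(C) = 4 + C² - 9*C/4 (y(C) = (C² - 9*C/4) + 4 = 4 + C² - 9*C/4)
(-406841 - 17*y(6)*75)/(98450 - 474896) = (-406841 - 17*(4 + 6² - 9/4*6)*75)/(98450 - 474896) = (-406841 - 17*(4 + 36 - 27/2)*75)/(-376446) = (-406841 - 17*53/2*75)*(-1/376446) = (-406841 - 901/2*75)*(-1/376446) = (-406841 - 67575/2)*(-1/376446) = -881257/2*(-1/376446) = 881257/752892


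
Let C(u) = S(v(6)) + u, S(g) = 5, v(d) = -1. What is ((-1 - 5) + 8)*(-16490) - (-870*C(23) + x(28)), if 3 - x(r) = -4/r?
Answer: -60362/7 ≈ -8623.1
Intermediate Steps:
x(r) = 3 + 4/r (x(r) = 3 - (-4)/r = 3 + 4/r)
C(u) = 5 + u
((-1 - 5) + 8)*(-16490) - (-870*C(23) + x(28)) = ((-1 - 5) + 8)*(-16490) - (-870*(5 + 23) + (3 + 4/28)) = (-6 + 8)*(-16490) - (-870*28 + (3 + 4*(1/28))) = 2*(-16490) - (-24360 + (3 + ⅐)) = -32980 - (-24360 + 22/7) = -32980 - 1*(-170498/7) = -32980 + 170498/7 = -60362/7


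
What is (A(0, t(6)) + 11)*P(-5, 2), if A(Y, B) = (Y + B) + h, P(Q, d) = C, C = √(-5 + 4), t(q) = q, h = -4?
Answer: 13*I ≈ 13.0*I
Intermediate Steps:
C = I (C = √(-1) = I ≈ 1.0*I)
P(Q, d) = I
A(Y, B) = -4 + B + Y (A(Y, B) = (Y + B) - 4 = (B + Y) - 4 = -4 + B + Y)
(A(0, t(6)) + 11)*P(-5, 2) = ((-4 + 6 + 0) + 11)*I = (2 + 11)*I = 13*I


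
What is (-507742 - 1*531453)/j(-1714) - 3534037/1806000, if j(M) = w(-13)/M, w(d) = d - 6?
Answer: -3216811562526703/34314000 ≈ -9.3746e+7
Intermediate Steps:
w(d) = -6 + d
j(M) = -19/M (j(M) = (-6 - 13)/M = -19/M)
(-507742 - 1*531453)/j(-1714) - 3534037/1806000 = (-507742 - 1*531453)/((-19/(-1714))) - 3534037/1806000 = (-507742 - 531453)/((-19*(-1/1714))) - 3534037*1/1806000 = -1039195/19/1714 - 3534037/1806000 = -1039195*1714/19 - 3534037/1806000 = -1781180230/19 - 3534037/1806000 = -3216811562526703/34314000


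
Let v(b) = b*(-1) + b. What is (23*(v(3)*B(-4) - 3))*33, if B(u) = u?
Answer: -2277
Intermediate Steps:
v(b) = 0 (v(b) = -b + b = 0)
(23*(v(3)*B(-4) - 3))*33 = (23*(0*(-4) - 3))*33 = (23*(0 - 3))*33 = (23*(-3))*33 = -69*33 = -2277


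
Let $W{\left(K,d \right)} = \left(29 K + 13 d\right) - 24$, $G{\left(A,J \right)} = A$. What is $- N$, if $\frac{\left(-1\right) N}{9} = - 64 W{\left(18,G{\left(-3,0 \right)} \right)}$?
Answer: $-264384$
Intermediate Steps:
$W{\left(K,d \right)} = -24 + 13 d + 29 K$ ($W{\left(K,d \right)} = \left(13 d + 29 K\right) - 24 = -24 + 13 d + 29 K$)
$N = 264384$ ($N = - 9 \left(- 64 \left(-24 + 13 \left(-3\right) + 29 \cdot 18\right)\right) = - 9 \left(- 64 \left(-24 - 39 + 522\right)\right) = - 9 \left(\left(-64\right) 459\right) = \left(-9\right) \left(-29376\right) = 264384$)
$- N = \left(-1\right) 264384 = -264384$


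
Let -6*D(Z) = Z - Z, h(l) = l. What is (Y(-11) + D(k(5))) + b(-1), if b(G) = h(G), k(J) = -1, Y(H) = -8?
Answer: -9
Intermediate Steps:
b(G) = G
D(Z) = 0 (D(Z) = -(Z - Z)/6 = -⅙*0 = 0)
(Y(-11) + D(k(5))) + b(-1) = (-8 + 0) - 1 = -8 - 1 = -9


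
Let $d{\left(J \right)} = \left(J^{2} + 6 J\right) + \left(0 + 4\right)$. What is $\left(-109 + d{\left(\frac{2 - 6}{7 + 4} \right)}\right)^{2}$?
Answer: $\frac{167780209}{14641} \approx 11460.0$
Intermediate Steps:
$d{\left(J \right)} = 4 + J^{2} + 6 J$ ($d{\left(J \right)} = \left(J^{2} + 6 J\right) + 4 = 4 + J^{2} + 6 J$)
$\left(-109 + d{\left(\frac{2 - 6}{7 + 4} \right)}\right)^{2} = \left(-109 + \left(4 + \left(\frac{2 - 6}{7 + 4}\right)^{2} + 6 \frac{2 - 6}{7 + 4}\right)\right)^{2} = \left(-109 + \left(4 + \left(- \frac{4}{11}\right)^{2} + 6 \left(- \frac{4}{11}\right)\right)\right)^{2} = \left(-109 + \left(4 + \frac{16}{121} - \frac{24}{11}\right)\right)^{2} = \left(-109 + \frac{236}{121}\right)^{2} = \left(- \frac{12953}{121}\right)^{2} = \frac{167780209}{14641}$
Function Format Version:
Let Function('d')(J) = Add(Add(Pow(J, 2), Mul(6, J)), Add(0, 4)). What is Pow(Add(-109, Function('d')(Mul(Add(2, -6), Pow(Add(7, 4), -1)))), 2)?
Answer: Rational(167780209, 14641) ≈ 11460.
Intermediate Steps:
Function('d')(J) = Add(4, Pow(J, 2), Mul(6, J)) (Function('d')(J) = Add(Add(Pow(J, 2), Mul(6, J)), 4) = Add(4, Pow(J, 2), Mul(6, J)))
Pow(Add(-109, Function('d')(Mul(Add(2, -6), Pow(Add(7, 4), -1)))), 2) = Pow(Add(-109, Add(4, Pow(Mul(Add(2, -6), Pow(Add(7, 4), -1)), 2), Mul(6, Mul(Add(2, -6), Pow(Add(7, 4), -1))))), 2) = Pow(Add(-109, Add(4, Pow(Mul(-4, Pow(11, -1)), 2), Mul(6, Mul(-4, Pow(11, -1))))), 2) = Pow(Add(-109, Add(4, Pow(Mul(-4, Rational(1, 11)), 2), Mul(6, Mul(-4, Rational(1, 11))))), 2) = Pow(Add(-109, Add(4, Pow(Rational(-4, 11), 2), Mul(6, Rational(-4, 11)))), 2) = Pow(Add(-109, Add(4, Rational(16, 121), Rational(-24, 11))), 2) = Pow(Add(-109, Rational(236, 121)), 2) = Pow(Rational(-12953, 121), 2) = Rational(167780209, 14641)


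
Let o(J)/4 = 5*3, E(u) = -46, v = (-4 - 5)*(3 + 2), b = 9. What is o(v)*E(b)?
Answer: -2760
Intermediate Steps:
v = -45 (v = -9*5 = -45)
o(J) = 60 (o(J) = 4*(5*3) = 4*15 = 60)
o(v)*E(b) = 60*(-46) = -2760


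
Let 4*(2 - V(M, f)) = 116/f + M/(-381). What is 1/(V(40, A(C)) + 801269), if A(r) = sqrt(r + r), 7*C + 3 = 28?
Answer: 5815665172050/4659923999861243243 + 21048345*sqrt(14)/4659923999861243243 ≈ 1.2480e-6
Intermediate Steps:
C = 25/7 (C = -3/7 + (1/7)*28 = -3/7 + 4 = 25/7 ≈ 3.5714)
A(r) = sqrt(2)*sqrt(r) (A(r) = sqrt(2*r) = sqrt(2)*sqrt(r))
V(M, f) = 2 - 29/f + M/1524 (V(M, f) = 2 - (116/f + M/(-381))/4 = 2 - (116/f + M*(-1/381))/4 = 2 - (116/f - M/381)/4 = 2 + (-29/f + M/1524) = 2 - 29/f + M/1524)
1/(V(40, A(C)) + 801269) = 1/((2 - 29*sqrt(14)/10 + (1/1524)*40) + 801269) = 1/((2 - 29*sqrt(14)/10 + 10/381) + 801269) = 1/((772/381 - 29*sqrt(14)/10) + 801269) = 1/(305284261/381 - 29*sqrt(14)/10)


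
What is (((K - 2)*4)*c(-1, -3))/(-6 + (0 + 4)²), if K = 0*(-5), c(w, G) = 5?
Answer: -4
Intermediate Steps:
K = 0
(((K - 2)*4)*c(-1, -3))/(-6 + (0 + 4)²) = (((0 - 2)*4)*5)/(-6 + (0 + 4)²) = (-2*4*5)/(-6 + 4²) = (-8*5)/(-6 + 16) = -40/10 = -40*⅒ = -4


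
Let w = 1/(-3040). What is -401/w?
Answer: 1219040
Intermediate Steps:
w = -1/3040 ≈ -0.00032895
-401/w = -401/(-1/3040) = -401*(-3040) = 1219040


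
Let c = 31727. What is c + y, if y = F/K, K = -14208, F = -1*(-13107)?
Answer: 150254703/4736 ≈ 31726.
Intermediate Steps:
F = 13107
y = -4369/4736 (y = 13107/(-14208) = 13107*(-1/14208) = -4369/4736 ≈ -0.92251)
c + y = 31727 - 4369/4736 = 150254703/4736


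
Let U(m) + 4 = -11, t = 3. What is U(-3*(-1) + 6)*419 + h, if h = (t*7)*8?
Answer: -6117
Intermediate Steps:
h = 168 (h = (3*7)*8 = 21*8 = 168)
U(m) = -15 (U(m) = -4 - 11 = -15)
U(-3*(-1) + 6)*419 + h = -15*419 + 168 = -6285 + 168 = -6117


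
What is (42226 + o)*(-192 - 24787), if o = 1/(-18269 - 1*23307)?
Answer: -43852837023325/41576 ≈ -1.0548e+9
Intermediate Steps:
o = -1/41576 (o = 1/(-18269 - 23307) = 1/(-41576) = -1/41576 ≈ -2.4052e-5)
(42226 + o)*(-192 - 24787) = (42226 - 1/41576)*(-192 - 24787) = (1755588175/41576)*(-24979) = -43852837023325/41576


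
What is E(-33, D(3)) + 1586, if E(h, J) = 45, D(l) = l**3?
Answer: 1631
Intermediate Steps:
E(-33, D(3)) + 1586 = 45 + 1586 = 1631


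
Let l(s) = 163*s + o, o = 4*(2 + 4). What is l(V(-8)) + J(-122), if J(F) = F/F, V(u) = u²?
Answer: 10457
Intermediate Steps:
o = 24 (o = 4*6 = 24)
l(s) = 24 + 163*s (l(s) = 163*s + 24 = 24 + 163*s)
J(F) = 1
l(V(-8)) + J(-122) = (24 + 163*(-8)²) + 1 = (24 + 163*64) + 1 = (24 + 10432) + 1 = 10456 + 1 = 10457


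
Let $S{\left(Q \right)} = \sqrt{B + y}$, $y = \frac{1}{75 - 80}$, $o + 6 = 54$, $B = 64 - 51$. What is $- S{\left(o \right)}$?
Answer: $- \frac{8 \sqrt{5}}{5} \approx -3.5777$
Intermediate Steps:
$B = 13$ ($B = 64 - 51 = 13$)
$o = 48$ ($o = -6 + 54 = 48$)
$y = - \frac{1}{5}$ ($y = \frac{1}{-5} = - \frac{1}{5} \approx -0.2$)
$S{\left(Q \right)} = \frac{8 \sqrt{5}}{5}$ ($S{\left(Q \right)} = \sqrt{13 - \frac{1}{5}} = \sqrt{\frac{64}{5}} = \frac{8 \sqrt{5}}{5}$)
$- S{\left(o \right)} = - \frac{8 \sqrt{5}}{5}$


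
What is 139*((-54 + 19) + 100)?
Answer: 9035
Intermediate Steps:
139*((-54 + 19) + 100) = 139*(-35 + 100) = 139*65 = 9035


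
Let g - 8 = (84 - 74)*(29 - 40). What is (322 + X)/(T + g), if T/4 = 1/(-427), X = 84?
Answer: -2989/751 ≈ -3.9800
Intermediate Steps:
T = -4/427 (T = 4/(-427) = 4*(-1/427) = -4/427 ≈ -0.0093677)
g = -102 (g = 8 + (84 - 74)*(29 - 40) = 8 + 10*(-11) = 8 - 110 = -102)
(322 + X)/(T + g) = (322 + 84)/(-4/427 - 102) = 406/(-43558/427) = 406*(-427/43558) = -2989/751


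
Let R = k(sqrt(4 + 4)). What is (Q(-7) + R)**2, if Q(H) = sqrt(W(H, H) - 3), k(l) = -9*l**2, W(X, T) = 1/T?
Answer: (504 - I*sqrt(154))**2/49 ≈ 5180.9 - 255.28*I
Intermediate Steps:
R = -72 (R = -9*(sqrt(4 + 4))**2 = -9*(sqrt(8))**2 = -9*(2*sqrt(2))**2 = -9*8 = -72)
Q(H) = sqrt(-3 + 1/H) (Q(H) = sqrt(1/H - 3) = sqrt(-3 + 1/H))
(Q(-7) + R)**2 = (sqrt(-3 + 1/(-7)) - 72)**2 = (sqrt(-3 - 1/7) - 72)**2 = (sqrt(-22/7) - 72)**2 = (I*sqrt(154)/7 - 72)**2 = (-72 + I*sqrt(154)/7)**2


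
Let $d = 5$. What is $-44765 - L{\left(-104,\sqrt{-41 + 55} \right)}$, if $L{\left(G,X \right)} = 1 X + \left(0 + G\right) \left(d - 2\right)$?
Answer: $-44453 - \sqrt{14} \approx -44457.0$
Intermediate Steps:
$L{\left(G,X \right)} = X + 3 G$ ($L{\left(G,X \right)} = 1 X + \left(0 + G\right) \left(5 - 2\right) = X + G 3 = X + 3 G$)
$-44765 - L{\left(-104,\sqrt{-41 + 55} \right)} = -44765 - \left(\sqrt{-41 + 55} + 3 \left(-104\right)\right) = -44765 - \left(\sqrt{14} - 312\right) = -44765 - \left(-312 + \sqrt{14}\right) = -44765 + \left(312 - \sqrt{14}\right) = -44453 - \sqrt{14}$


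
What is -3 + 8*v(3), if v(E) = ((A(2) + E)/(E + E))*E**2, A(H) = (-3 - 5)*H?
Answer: -159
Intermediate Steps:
A(H) = -8*H
v(E) = E*(-16 + E)/2 (v(E) = ((-8*2 + E)/(E + E))*E**2 = ((-16 + E)/((2*E)))*E**2 = ((-16 + E)*(1/(2*E)))*E**2 = ((-16 + E)/(2*E))*E**2 = E*(-16 + E)/2)
-3 + 8*v(3) = -3 + 8*((1/2)*3*(-16 + 3)) = -3 + 8*((1/2)*3*(-13)) = -3 + 8*(-39/2) = -3 - 156 = -159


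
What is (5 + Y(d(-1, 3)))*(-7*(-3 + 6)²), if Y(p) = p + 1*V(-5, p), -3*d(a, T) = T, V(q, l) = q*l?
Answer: -567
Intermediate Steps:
V(q, l) = l*q
d(a, T) = -T/3
Y(p) = -4*p (Y(p) = p + 1*(p*(-5)) = p + 1*(-5*p) = p - 5*p = -4*p)
(5 + Y(d(-1, 3)))*(-7*(-3 + 6)²) = (5 - (-4)*3/3)*(-7*(-3 + 6)²) = (5 - 4*(-1))*(-7*3²) = (5 + 4)*(-7*9) = 9*(-63) = -567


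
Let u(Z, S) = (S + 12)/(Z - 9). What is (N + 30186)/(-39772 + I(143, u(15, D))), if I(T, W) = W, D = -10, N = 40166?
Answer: -211056/119315 ≈ -1.7689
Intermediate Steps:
u(Z, S) = (12 + S)/(-9 + Z)
(N + 30186)/(-39772 + I(143, u(15, D))) = (40166 + 30186)/(-39772 + (12 - 10)/(-9 + 15)) = 70352/(-39772 + 2/6) = 70352/(-39772 + (⅙)*2) = 70352/(-39772 + ⅓) = 70352/(-119315/3) = 70352*(-3/119315) = -211056/119315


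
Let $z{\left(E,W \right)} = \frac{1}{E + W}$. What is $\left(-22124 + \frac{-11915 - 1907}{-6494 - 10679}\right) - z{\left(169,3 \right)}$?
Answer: $- \frac{65346537533}{2953756} \approx -22123.0$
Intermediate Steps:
$\left(-22124 + \frac{-11915 - 1907}{-6494 - 10679}\right) - z{\left(169,3 \right)} = \left(-22124 + \frac{-11915 - 1907}{-6494 - 10679}\right) - \frac{1}{169 + 3} = \left(-22124 - \frac{13822}{-17173}\right) - \frac{1}{172} = \left(-22124 - - \frac{13822}{17173}\right) - \frac{1}{172} = \left(-22124 + \frac{13822}{17173}\right) - \frac{1}{172} = - \frac{379921630}{17173} - \frac{1}{172} = - \frac{65346537533}{2953756}$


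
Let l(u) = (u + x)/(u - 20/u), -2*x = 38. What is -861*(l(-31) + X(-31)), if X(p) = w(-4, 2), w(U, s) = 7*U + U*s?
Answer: 27832686/941 ≈ 29578.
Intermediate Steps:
x = -19 (x = -½*38 = -19)
X(p) = -36 (X(p) = -4*(7 + 2) = -4*9 = -36)
l(u) = (-19 + u)/(u - 20/u) (l(u) = (u - 19)/(u - 20/u) = (-19 + u)/(u - 20/u))
-861*(l(-31) + X(-31)) = -861*(-31*(-19 - 31)/(-20 + (-31)²) - 36) = -861*(-31*(-50)/(-20 + 961) - 36) = -861*(-31*(-50)/941 - 36) = -861*(-31*1/941*(-50) - 36) = -861*(1550/941 - 36) = -861*(-32326/941) = 27832686/941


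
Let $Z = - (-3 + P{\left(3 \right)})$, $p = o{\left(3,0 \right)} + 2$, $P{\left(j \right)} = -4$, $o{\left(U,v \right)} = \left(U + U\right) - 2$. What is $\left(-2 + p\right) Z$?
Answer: $28$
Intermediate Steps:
$o{\left(U,v \right)} = -2 + 2 U$ ($o{\left(U,v \right)} = 2 U - 2 = -2 + 2 U$)
$p = 6$ ($p = \left(-2 + 2 \cdot 3\right) + 2 = \left(-2 + 6\right) + 2 = 4 + 2 = 6$)
$Z = 7$ ($Z = - (-3 - 4) = \left(-1\right) \left(-7\right) = 7$)
$\left(-2 + p\right) Z = \left(-2 + 6\right) 7 = 4 \cdot 7 = 28$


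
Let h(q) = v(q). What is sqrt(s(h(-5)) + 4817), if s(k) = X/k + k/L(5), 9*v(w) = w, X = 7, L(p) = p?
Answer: sqrt(1080965)/15 ≈ 69.313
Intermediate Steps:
v(w) = w/9
h(q) = q/9
s(k) = 7/k + k/5
sqrt(s(h(-5)) + 4817) = sqrt((7/(((1/9)*(-5))) + ((1/9)*(-5))/5) + 4817) = sqrt((7/(-5/9) + (1/5)*(-5/9)) + 4817) = sqrt((7*(-9/5) - 1/9) + 4817) = sqrt((-63/5 - 1/9) + 4817) = sqrt(-572/45 + 4817) = sqrt(216193/45) = sqrt(1080965)/15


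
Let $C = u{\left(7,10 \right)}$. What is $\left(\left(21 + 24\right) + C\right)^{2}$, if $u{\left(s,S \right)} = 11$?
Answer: $3136$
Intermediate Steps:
$C = 11$
$\left(\left(21 + 24\right) + C\right)^{2} = \left(\left(21 + 24\right) + 11\right)^{2} = \left(45 + 11\right)^{2} = 56^{2} = 3136$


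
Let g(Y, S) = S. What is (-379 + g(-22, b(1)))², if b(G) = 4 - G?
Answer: 141376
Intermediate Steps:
(-379 + g(-22, b(1)))² = (-379 + (4 - 1*1))² = (-379 + (4 - 1))² = (-379 + 3)² = (-376)² = 141376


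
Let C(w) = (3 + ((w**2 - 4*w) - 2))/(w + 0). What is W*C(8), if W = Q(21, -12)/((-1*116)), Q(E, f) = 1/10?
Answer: -33/9280 ≈ -0.0035560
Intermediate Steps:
C(w) = (1 + w**2 - 4*w)/w (C(w) = (3 + (-2 + w**2 - 4*w))/w = (1 + w**2 - 4*w)/w)
Q(E, f) = 1/10
W = -1/1160 (W = 1/(10*((-1*116))) = (1/10)/(-116) = (1/10)*(-1/116) = -1/1160 ≈ -0.00086207)
W*C(8) = -(-4 + 8 + 1/8)/1160 = -1/1160*33/8 = -33/9280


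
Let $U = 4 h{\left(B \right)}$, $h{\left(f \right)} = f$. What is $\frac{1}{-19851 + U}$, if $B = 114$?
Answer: $- \frac{1}{19395} \approx -5.156 \cdot 10^{-5}$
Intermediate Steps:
$U = 456$ ($U = 4 \cdot 114 = 456$)
$\frac{1}{-19851 + U} = \frac{1}{-19851 + 456} = \frac{1}{-19395} = - \frac{1}{19395}$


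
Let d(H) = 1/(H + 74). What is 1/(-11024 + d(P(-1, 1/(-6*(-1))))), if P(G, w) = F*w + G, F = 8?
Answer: -223/2458349 ≈ -9.0711e-5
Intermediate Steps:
P(G, w) = G + 8*w (P(G, w) = 8*w + G = G + 8*w)
d(H) = 1/(74 + H)
1/(-11024 + d(P(-1, 1/(-6*(-1))))) = 1/(-11024 + 1/(74 + (-1 + 8*(1/(-6*(-1)))))) = 1/(-11024 + 1/(74 + (-1 + 8*(-⅙*(-1))))) = 1/(-11024 + 1/(74 + (-1 + 8*(⅙)))) = 1/(-11024 + 1/(74 + (-1 + 4/3))) = 1/(-11024 + 1/(74 + ⅓)) = 1/(-11024 + 1/(223/3)) = 1/(-11024 + 3/223) = 1/(-2458349/223) = -223/2458349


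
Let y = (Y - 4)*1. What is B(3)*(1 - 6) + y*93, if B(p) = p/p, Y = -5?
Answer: -842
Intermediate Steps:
B(p) = 1
y = -9 (y = (-5 - 4)*1 = -9*1 = -9)
B(3)*(1 - 6) + y*93 = 1*(1 - 6) - 9*93 = 1*(-5) - 837 = -5 - 837 = -842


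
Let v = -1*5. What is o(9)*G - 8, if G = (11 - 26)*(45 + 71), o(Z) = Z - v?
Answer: -24368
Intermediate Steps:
v = -5
o(Z) = 5 + Z (o(Z) = Z - 1*(-5) = Z + 5 = 5 + Z)
G = -1740 (G = -15*116 = -1740)
o(9)*G - 8 = (5 + 9)*(-1740) - 8 = 14*(-1740) - 8 = -24360 - 8 = -24368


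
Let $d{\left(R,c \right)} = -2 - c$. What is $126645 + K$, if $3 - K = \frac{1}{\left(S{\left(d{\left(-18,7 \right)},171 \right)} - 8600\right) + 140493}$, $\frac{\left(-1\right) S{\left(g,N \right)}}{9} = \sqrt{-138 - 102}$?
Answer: $\frac{2203141111194179}{17395782889} - \frac{36 i \sqrt{15}}{17395782889} \approx 1.2665 \cdot 10^{5} - 8.015 \cdot 10^{-9} i$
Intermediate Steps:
$S{\left(g,N \right)} = - 36 i \sqrt{15}$ ($S{\left(g,N \right)} = - 9 \sqrt{-138 - 102} = - 9 \sqrt{-240} = - 9 \cdot 4 i \sqrt{15} = - 36 i \sqrt{15}$)
$K = 3 - \frac{1}{131893 - 36 i \sqrt{15}}$ ($K = 3 - \frac{1}{\left(- 36 i \sqrt{15} - 8600\right) + 140493} = 3 - \frac{1}{\left(-8600 - 36 i \sqrt{15}\right) + 140493} = 3 - \frac{1}{131893 - 36 i \sqrt{15}} \approx 3.0 - 8.015 \cdot 10^{-9} i$)
$126645 + K = 126645 + \left(\frac{52187216774}{17395782889} - \frac{36 i \sqrt{15}}{17395782889}\right) = \frac{2203141111194179}{17395782889} - \frac{36 i \sqrt{15}}{17395782889}$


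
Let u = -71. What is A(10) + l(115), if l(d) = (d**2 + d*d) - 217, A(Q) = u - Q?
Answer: 26152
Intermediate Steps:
A(Q) = -71 - Q
l(d) = -217 + 2*d**2 (l(d) = (d**2 + d**2) - 217 = 2*d**2 - 217 = -217 + 2*d**2)
A(10) + l(115) = (-71 - 1*10) + (-217 + 2*115**2) = (-71 - 10) + (-217 + 2*13225) = -81 + (-217 + 26450) = -81 + 26233 = 26152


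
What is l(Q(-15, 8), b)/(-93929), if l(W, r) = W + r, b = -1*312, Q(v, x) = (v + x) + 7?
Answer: 312/93929 ≈ 0.0033217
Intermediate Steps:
Q(v, x) = 7 + v + x
b = -312
l(Q(-15, 8), b)/(-93929) = ((7 - 15 + 8) - 312)/(-93929) = (0 - 312)*(-1/93929) = -312*(-1/93929) = 312/93929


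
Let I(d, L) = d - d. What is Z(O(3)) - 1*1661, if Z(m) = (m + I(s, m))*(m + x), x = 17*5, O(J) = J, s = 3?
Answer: -1397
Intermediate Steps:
I(d, L) = 0
x = 85
Z(m) = m*(85 + m) (Z(m) = (m + 0)*(m + 85) = m*(85 + m))
Z(O(3)) - 1*1661 = 3*(85 + 3) - 1*1661 = 3*88 - 1661 = 264 - 1661 = -1397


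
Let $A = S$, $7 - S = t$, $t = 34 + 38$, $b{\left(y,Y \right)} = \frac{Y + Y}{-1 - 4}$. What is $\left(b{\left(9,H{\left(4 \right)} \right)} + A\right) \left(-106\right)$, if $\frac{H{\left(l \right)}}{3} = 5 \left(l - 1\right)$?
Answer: $8798$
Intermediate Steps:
$H{\left(l \right)} = -15 + 15 l$ ($H{\left(l \right)} = 3 \cdot 5 \left(l - 1\right) = 3 \cdot 5 \left(-1 + l\right) = 3 \left(-5 + 5 l\right) = -15 + 15 l$)
$b{\left(y,Y \right)} = - \frac{2 Y}{5}$ ($b{\left(y,Y \right)} = \frac{2 Y}{-5} = 2 Y \left(- \frac{1}{5}\right) = - \frac{2 Y}{5}$)
$t = 72$
$S = -65$ ($S = 7 - 72 = -65$)
$A = -65$
$\left(b{\left(9,H{\left(4 \right)} \right)} + A\right) \left(-106\right) = \left(- \frac{2 \left(-15 + 15 \cdot 4\right)}{5} - 65\right) \left(-106\right) = \left(- \frac{2 \left(-15 + 60\right)}{5} - 65\right) \left(-106\right) = \left(\left(- \frac{2}{5}\right) 45 - 65\right) \left(-106\right) = \left(-18 - 65\right) \left(-106\right) = \left(-83\right) \left(-106\right) = 8798$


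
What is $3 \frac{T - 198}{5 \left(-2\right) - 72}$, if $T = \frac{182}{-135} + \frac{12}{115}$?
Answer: $\frac{309326}{42435} \approx 7.2894$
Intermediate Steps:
$T = - \frac{3862}{3105}$ ($T = 182 \left(- \frac{1}{135}\right) + 12 \cdot \frac{1}{115} = - \frac{182}{135} + \frac{12}{115} = - \frac{3862}{3105} \approx -1.2438$)
$3 \frac{T - 198}{5 \left(-2\right) - 72} = 3 \frac{- \frac{3862}{3105} - 198}{5 \left(-2\right) - 72} = 3 \left(- \frac{618652}{3105 \left(-10 - 72\right)}\right) = 3 \left(- \frac{618652}{3105 \left(-82\right)}\right) = 3 \left(\left(- \frac{618652}{3105}\right) \left(- \frac{1}{82}\right)\right) = 3 \cdot \frac{309326}{127305} = \frac{309326}{42435}$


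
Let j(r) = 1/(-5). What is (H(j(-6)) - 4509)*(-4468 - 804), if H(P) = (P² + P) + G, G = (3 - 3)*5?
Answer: 594307288/25 ≈ 2.3772e+7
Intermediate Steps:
G = 0 (G = 0*5 = 0)
j(r) = -⅕
H(P) = P + P² (H(P) = (P² + P) + 0 = (P + P²) + 0 = P + P²)
(H(j(-6)) - 4509)*(-4468 - 804) = (-(1 - ⅕)/5 - 4509)*(-4468 - 804) = (-⅕*⅘ - 4509)*(-5272) = (-4/25 - 4509)*(-5272) = -112729/25*(-5272) = 594307288/25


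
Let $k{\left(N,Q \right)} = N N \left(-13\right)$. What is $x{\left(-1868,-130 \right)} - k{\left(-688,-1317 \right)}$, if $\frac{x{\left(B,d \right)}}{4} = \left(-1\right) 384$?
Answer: $6151936$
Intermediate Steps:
$x{\left(B,d \right)} = -1536$ ($x{\left(B,d \right)} = 4 \left(\left(-1\right) 384\right) = 4 \left(-384\right) = -1536$)
$k{\left(N,Q \right)} = - 13 N^{2}$ ($k{\left(N,Q \right)} = N^{2} \left(-13\right) = - 13 N^{2}$)
$x{\left(-1868,-130 \right)} - k{\left(-688,-1317 \right)} = -1536 - - 13 \left(-688\right)^{2} = -1536 - \left(-13\right) 473344 = -1536 - -6153472 = -1536 + 6153472 = 6151936$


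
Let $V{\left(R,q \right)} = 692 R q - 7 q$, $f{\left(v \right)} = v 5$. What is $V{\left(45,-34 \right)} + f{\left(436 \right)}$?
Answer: $-1056342$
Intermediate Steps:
$f{\left(v \right)} = 5 v$
$V{\left(R,q \right)} = - 7 q + 692 R q$ ($V{\left(R,q \right)} = 692 R q - 7 q = - 7 q + 692 R q$)
$V{\left(45,-34 \right)} + f{\left(436 \right)} = - 34 \left(-7 + 692 \cdot 45\right) + 5 \cdot 436 = - 34 \left(-7 + 31140\right) + 2180 = \left(-34\right) 31133 + 2180 = -1058522 + 2180 = -1056342$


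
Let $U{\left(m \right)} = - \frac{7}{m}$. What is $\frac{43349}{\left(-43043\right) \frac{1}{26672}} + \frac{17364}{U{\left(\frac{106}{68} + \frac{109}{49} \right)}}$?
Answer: $- \frac{1299607922078}{35854819} \approx -36246.0$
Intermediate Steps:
$\frac{43349}{\left(-43043\right) \frac{1}{26672}} + \frac{17364}{U{\left(\frac{106}{68} + \frac{109}{49} \right)}} = \frac{43349}{\left(-43043\right) \frac{1}{26672}} + \frac{17364}{\left(-7\right) \frac{1}{\frac{106}{68} + \frac{109}{49}}} = \frac{43349}{\left(-43043\right) \frac{1}{26672}} + \frac{17364}{\left(-7\right) \frac{1}{106 \cdot \frac{1}{68} + 109 \cdot \frac{1}{49}}} = \frac{43349}{- \frac{43043}{26672}} + \frac{17364}{\left(-7\right) \frac{1}{\frac{53}{34} + \frac{109}{49}}} = 43349 \left(- \frac{26672}{43043}\right) + \frac{17364}{\left(-7\right) \frac{1}{\frac{6303}{1666}}} = - \frac{1156204528}{43043} + \frac{17364}{\left(-7\right) \frac{1666}{6303}} = - \frac{1156204528}{43043} + \frac{17364}{- \frac{11662}{6303}} = - \frac{1156204528}{43043} + 17364 \left(- \frac{6303}{11662}\right) = - \frac{1156204528}{43043} - \frac{54722646}{5831} = - \frac{1299607922078}{35854819}$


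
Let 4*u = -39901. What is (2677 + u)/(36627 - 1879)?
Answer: -29193/138992 ≈ -0.21003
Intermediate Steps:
u = -39901/4 (u = (¼)*(-39901) = -39901/4 ≈ -9975.3)
(2677 + u)/(36627 - 1879) = (2677 - 39901/4)/(36627 - 1879) = -29193/4/34748 = -29193/4*1/34748 = -29193/138992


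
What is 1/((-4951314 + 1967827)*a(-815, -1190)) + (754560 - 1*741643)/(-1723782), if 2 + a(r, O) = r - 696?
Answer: -58307540765245/7781179237192842 ≈ -0.0074934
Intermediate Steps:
a(r, O) = -698 + r (a(r, O) = -2 + (r - 696) = -2 + (-696 + r) = -698 + r)
1/((-4951314 + 1967827)*a(-815, -1190)) + (754560 - 1*741643)/(-1723782) = 1/((-4951314 + 1967827)*(-698 - 815)) + (754560 - 1*741643)/(-1723782) = 1/(-2983487*(-1513)) + (754560 - 741643)*(-1/1723782) = -1/2983487*(-1/1513) + 12917*(-1/1723782) = 1/4514015831 - 12917/1723782 = -58307540765245/7781179237192842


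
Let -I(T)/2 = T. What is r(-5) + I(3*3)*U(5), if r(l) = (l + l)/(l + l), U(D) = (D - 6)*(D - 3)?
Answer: 37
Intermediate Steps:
I(T) = -2*T
U(D) = (-6 + D)*(-3 + D)
r(l) = 1 (r(l) = (2*l)/((2*l)) = (2*l)*(1/(2*l)) = 1)
r(-5) + I(3*3)*U(5) = 1 + (-6*3)*(18 + 5**2 - 9*5) = 1 + (-2*9)*(18 + 25 - 45) = 1 - 18*(-2) = 1 + 36 = 37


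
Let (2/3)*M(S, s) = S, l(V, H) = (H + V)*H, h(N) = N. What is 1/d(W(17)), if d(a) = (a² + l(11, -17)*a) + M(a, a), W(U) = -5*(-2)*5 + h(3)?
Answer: 2/16589 ≈ 0.00012056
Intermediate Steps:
l(V, H) = H*(H + V)
M(S, s) = 3*S/2
W(U) = 53 (W(U) = -5*(-2)*5 + 3 = 10*5 + 3 = 50 + 3 = 53)
d(a) = a² + 207*a/2 (d(a) = (a² + (-17*(-17 + 11))*a) + 3*a/2 = (a² + (-17*(-6))*a) + 3*a/2 = (a² + 102*a) + 3*a/2 = a² + 207*a/2)
1/d(W(17)) = 1/((½)*53*(207 + 2*53)) = 1/((½)*53*(207 + 106)) = 1/((½)*53*313) = 1/(16589/2) = 2/16589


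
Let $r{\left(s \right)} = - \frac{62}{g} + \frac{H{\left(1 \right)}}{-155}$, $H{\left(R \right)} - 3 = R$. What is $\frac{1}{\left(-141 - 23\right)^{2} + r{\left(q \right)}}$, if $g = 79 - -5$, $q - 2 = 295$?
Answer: $\frac{6510}{175087987} \approx 3.7181 \cdot 10^{-5}$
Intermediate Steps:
$q = 297$ ($q = 2 + 295 = 297$)
$H{\left(R \right)} = 3 + R$
$g = 84$ ($g = 79 + 5 = 84$)
$r{\left(s \right)} = - \frac{4973}{6510}$ ($r{\left(s \right)} = - \frac{62}{84} + \frac{3 + 1}{-155} = \left(-62\right) \frac{1}{84} + 4 \left(- \frac{1}{155}\right) = - \frac{31}{42} - \frac{4}{155} = - \frac{4973}{6510}$)
$\frac{1}{\left(-141 - 23\right)^{2} + r{\left(q \right)}} = \frac{1}{\left(-141 - 23\right)^{2} - \frac{4973}{6510}} = \frac{1}{\left(-164\right)^{2} - \frac{4973}{6510}} = \frac{1}{26896 - \frac{4973}{6510}} = \frac{1}{\frac{175087987}{6510}} = \frac{6510}{175087987}$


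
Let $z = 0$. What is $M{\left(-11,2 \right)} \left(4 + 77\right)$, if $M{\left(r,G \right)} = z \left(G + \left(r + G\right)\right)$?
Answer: $0$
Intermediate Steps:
$M{\left(r,G \right)} = 0$ ($M{\left(r,G \right)} = 0 \left(G + \left(r + G\right)\right) = 0 \left(G + \left(G + r\right)\right) = 0 \left(r + 2 G\right) = 0$)
$M{\left(-11,2 \right)} \left(4 + 77\right) = 0 \left(4 + 77\right) = 0 \cdot 81 = 0$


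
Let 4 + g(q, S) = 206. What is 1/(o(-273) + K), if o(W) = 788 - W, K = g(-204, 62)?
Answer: 1/1263 ≈ 0.00079177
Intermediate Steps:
g(q, S) = 202 (g(q, S) = -4 + 206 = 202)
K = 202
1/(o(-273) + K) = 1/((788 - 1*(-273)) + 202) = 1/((788 + 273) + 202) = 1/(1061 + 202) = 1/1263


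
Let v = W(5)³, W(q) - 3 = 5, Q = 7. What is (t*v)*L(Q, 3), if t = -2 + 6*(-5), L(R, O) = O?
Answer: -49152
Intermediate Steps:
t = -32 (t = -2 - 30 = -32)
W(q) = 8 (W(q) = 3 + 5 = 8)
v = 512 (v = 8³ = 512)
(t*v)*L(Q, 3) = -32*512*3 = -16384*3 = -49152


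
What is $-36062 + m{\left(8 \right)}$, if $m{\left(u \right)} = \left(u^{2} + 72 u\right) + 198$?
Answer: $-35224$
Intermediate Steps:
$m{\left(u \right)} = 198 + u^{2} + 72 u$
$-36062 + m{\left(8 \right)} = -36062 + \left(198 + 8^{2} + 72 \cdot 8\right) = -36062 + \left(198 + 64 + 576\right) = -36062 + 838 = -35224$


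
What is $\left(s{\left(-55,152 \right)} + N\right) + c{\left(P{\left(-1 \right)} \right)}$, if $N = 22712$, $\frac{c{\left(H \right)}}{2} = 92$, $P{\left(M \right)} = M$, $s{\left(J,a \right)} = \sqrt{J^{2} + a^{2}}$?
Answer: $22896 + \sqrt{26129} \approx 23058.0$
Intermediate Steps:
$c{\left(H \right)} = 184$ ($c{\left(H \right)} = 2 \cdot 92 = 184$)
$\left(s{\left(-55,152 \right)} + N\right) + c{\left(P{\left(-1 \right)} \right)} = \left(\sqrt{\left(-55\right)^{2} + 152^{2}} + 22712\right) + 184 = \left(\sqrt{3025 + 23104} + 22712\right) + 184 = \left(\sqrt{26129} + 22712\right) + 184 = \left(22712 + \sqrt{26129}\right) + 184 = 22896 + \sqrt{26129}$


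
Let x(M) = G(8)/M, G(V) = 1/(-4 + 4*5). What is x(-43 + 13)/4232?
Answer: -1/2031360 ≈ -4.9228e-7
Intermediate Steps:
G(V) = 1/16 (G(V) = 1/(-4 + 20) = 1/16)
x(M) = 1/(16*M)
x(-43 + 13)/4232 = (1/(16*(-43 + 13)))/4232 = ((1/16)/(-30))*(1/4232) = ((1/16)*(-1/30))*(1/4232) = -1/480*1/4232 = -1/2031360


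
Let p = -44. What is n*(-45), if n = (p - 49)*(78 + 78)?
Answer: 652860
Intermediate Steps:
n = -14508 (n = (-44 - 49)*(78 + 78) = -93*156 = -14508)
n*(-45) = -14508*(-45) = 652860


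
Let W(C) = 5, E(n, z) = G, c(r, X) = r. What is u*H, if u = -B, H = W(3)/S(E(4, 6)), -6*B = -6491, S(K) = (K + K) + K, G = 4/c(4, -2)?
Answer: -32455/18 ≈ -1803.1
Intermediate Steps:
G = 1 (G = 4/4 = 4*(¼) = 1)
E(n, z) = 1
S(K) = 3*K (S(K) = 2*K + K = 3*K)
B = 6491/6 (B = -⅙*(-6491) = 6491/6 ≈ 1081.8)
H = 5/3 (H = 5/((3*1)) = 5/3 ≈ 1.6667)
u = -6491/6 (u = -1*6491/6 = -6491/6 ≈ -1081.8)
u*H = -6491/6*5/3 = -32455/18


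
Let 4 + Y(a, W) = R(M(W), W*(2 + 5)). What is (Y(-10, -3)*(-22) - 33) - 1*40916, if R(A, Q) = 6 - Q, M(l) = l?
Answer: -41455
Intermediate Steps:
Y(a, W) = 2 - 7*W (Y(a, W) = -4 + (6 - W*(2 + 5)) = -4 + (6 - W*7) = -4 + (6 - 7*W) = 2 - 7*W)
(Y(-10, -3)*(-22) - 33) - 1*40916 = ((2 - 7*(-3))*(-22) - 33) - 1*40916 = ((2 + 21)*(-22) - 33) - 40916 = (23*(-22) - 33) - 40916 = (-506 - 33) - 40916 = -539 - 40916 = -41455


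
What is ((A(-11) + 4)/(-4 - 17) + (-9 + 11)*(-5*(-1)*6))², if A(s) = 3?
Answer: 32041/9 ≈ 3560.1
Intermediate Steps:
((A(-11) + 4)/(-4 - 17) + (-9 + 11)*(-5*(-1)*6))² = ((3 + 4)/(-4 - 17) + (-9 + 11)*(-5*(-1)*6))² = (7/(-21) + 2*(5*6))² = (7*(-1/21) + 2*30)² = (-⅓ + 60)² = (179/3)² = 32041/9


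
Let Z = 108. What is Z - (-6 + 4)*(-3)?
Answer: 102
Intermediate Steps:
Z - (-6 + 4)*(-3) = 108 - (-6 + 4)*(-3) = 108 - (-2)*(-3) = 108 - 1*6 = 108 - 6 = 102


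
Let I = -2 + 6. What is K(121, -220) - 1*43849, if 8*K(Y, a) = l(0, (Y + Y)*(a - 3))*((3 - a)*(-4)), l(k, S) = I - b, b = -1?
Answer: -88813/2 ≈ -44407.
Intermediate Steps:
I = 4
l(k, S) = 5 (l(k, S) = 4 - 1*(-1) = 4 + 1 = 5)
K(Y, a) = -15/2 + 5*a/2 (K(Y, a) = (5*((3 - a)*(-4)))/8 = (5*(-12 + 4*a))/8 = (-60 + 20*a)/8 = -15/2 + 5*a/2)
K(121, -220) - 1*43849 = (-15/2 + (5/2)*(-220)) - 1*43849 = (-15/2 - 550) - 43849 = -1115/2 - 43849 = -88813/2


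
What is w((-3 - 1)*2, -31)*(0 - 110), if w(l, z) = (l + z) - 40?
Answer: 8690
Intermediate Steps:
w(l, z) = -40 + l + z
w((-3 - 1)*2, -31)*(0 - 110) = (-40 + (-3 - 1)*2 - 31)*(0 - 110) = (-40 - 4*2 - 31)*(-110) = (-40 - 8 - 31)*(-110) = -79*(-110) = 8690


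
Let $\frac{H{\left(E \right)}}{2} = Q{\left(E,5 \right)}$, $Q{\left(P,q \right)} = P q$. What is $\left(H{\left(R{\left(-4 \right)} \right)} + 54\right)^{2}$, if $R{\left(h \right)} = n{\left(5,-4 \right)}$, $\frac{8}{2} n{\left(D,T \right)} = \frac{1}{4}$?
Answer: $\frac{190969}{64} \approx 2983.9$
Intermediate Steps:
$n{\left(D,T \right)} = \frac{1}{16}$ ($n{\left(D,T \right)} = \frac{1}{4 \cdot 4} = \frac{1}{4} \cdot \frac{1}{4} = \frac{1}{16}$)
$R{\left(h \right)} = \frac{1}{16}$
$H{\left(E \right)} = 10 E$ ($H{\left(E \right)} = 2 E 5 = 2 \cdot 5 E = 10 E$)
$\left(H{\left(R{\left(-4 \right)} \right)} + 54\right)^{2} = \left(10 \cdot \frac{1}{16} + 54\right)^{2} = \left(\frac{5}{8} + 54\right)^{2} = \left(\frac{437}{8}\right)^{2} = \frac{190969}{64}$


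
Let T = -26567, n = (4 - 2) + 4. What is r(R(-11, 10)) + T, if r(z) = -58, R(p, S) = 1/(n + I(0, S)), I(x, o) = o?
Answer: -26625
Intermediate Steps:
n = 6 (n = 2 + 4 = 6)
R(p, S) = 1/(6 + S)
r(R(-11, 10)) + T = -58 - 26567 = -26625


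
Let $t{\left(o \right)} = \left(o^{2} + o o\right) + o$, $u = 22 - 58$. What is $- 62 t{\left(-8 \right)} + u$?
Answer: $-7476$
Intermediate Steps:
$u = -36$ ($u = 22 - 58 = -36$)
$t{\left(o \right)} = o + 2 o^{2}$ ($t{\left(o \right)} = \left(o^{2} + o^{2}\right) + o = 2 o^{2} + o = o + 2 o^{2}$)
$- 62 t{\left(-8 \right)} + u = - 62 \left(- 8 \left(1 + 2 \left(-8\right)\right)\right) - 36 = - 62 \left(- 8 \left(1 - 16\right)\right) - 36 = - 62 \left(\left(-8\right) \left(-15\right)\right) - 36 = \left(-62\right) 120 - 36 = -7440 - 36 = -7476$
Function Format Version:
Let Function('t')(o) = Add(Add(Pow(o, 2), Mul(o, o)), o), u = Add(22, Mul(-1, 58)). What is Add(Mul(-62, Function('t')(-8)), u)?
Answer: -7476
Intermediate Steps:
u = -36 (u = Add(22, -58) = -36)
Function('t')(o) = Add(o, Mul(2, Pow(o, 2))) (Function('t')(o) = Add(Add(Pow(o, 2), Pow(o, 2)), o) = Add(Mul(2, Pow(o, 2)), o) = Add(o, Mul(2, Pow(o, 2))))
Add(Mul(-62, Function('t')(-8)), u) = Add(Mul(-62, Mul(-8, Add(1, Mul(2, -8)))), -36) = Add(Mul(-62, Mul(-8, Add(1, -16))), -36) = Add(Mul(-62, Mul(-8, -15)), -36) = Add(Mul(-62, 120), -36) = Add(-7440, -36) = -7476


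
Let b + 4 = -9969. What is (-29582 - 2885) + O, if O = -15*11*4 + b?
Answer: -43100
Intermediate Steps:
b = -9973 (b = -4 - 9969 = -9973)
O = -10633 (O = -15*11*4 - 9973 = -165*4 - 9973 = -660 - 9973 = -10633)
(-29582 - 2885) + O = (-29582 - 2885) - 10633 = -32467 - 10633 = -43100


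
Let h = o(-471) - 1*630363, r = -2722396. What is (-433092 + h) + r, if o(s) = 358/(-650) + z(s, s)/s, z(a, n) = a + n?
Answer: -1230401104/325 ≈ -3.7858e+6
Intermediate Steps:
o(s) = 471/325 (o(s) = 358/(-650) + (s + s)/s = 358*(-1/650) + (2*s)/s = -179/325 + 2 = 471/325)
h = -204867504/325 (h = 471/325 - 1*630363 = 471/325 - 630363 = -204867504/325 ≈ -6.3036e+5)
(-433092 + h) + r = (-433092 - 204867504/325) - 2722396 = -345622404/325 - 2722396 = -1230401104/325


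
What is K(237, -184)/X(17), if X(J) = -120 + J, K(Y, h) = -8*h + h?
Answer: -1288/103 ≈ -12.505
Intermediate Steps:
K(Y, h) = -7*h
K(237, -184)/X(17) = (-7*(-184))/(-120 + 17) = 1288/(-103) = 1288*(-1/103) = -1288/103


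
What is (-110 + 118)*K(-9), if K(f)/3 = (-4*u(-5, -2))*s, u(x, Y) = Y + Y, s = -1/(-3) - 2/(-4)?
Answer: 320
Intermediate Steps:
s = ⅚ (s = -1*(-⅓) - 2*(-¼) = ⅓ + ½ = ⅚ ≈ 0.83333)
u(x, Y) = 2*Y
K(f) = 40 (K(f) = 3*(-8*(-2)*(⅚)) = 3*(-4*(-4)*(⅚)) = 3*(16*(⅚)) = 3*(40/3) = 40)
(-110 + 118)*K(-9) = (-110 + 118)*40 = 8*40 = 320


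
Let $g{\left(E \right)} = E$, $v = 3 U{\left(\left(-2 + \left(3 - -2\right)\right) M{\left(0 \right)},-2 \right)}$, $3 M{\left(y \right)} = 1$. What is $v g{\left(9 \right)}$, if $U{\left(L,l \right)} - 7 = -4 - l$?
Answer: $135$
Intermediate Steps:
$M{\left(y \right)} = \frac{1}{3}$ ($M{\left(y \right)} = \frac{1}{3} \cdot 1 = \frac{1}{3}$)
$U{\left(L,l \right)} = 3 - l$ ($U{\left(L,l \right)} = 7 - \left(4 + l\right) = 3 - l$)
$v = 15$ ($v = 3 \left(3 - -2\right) = 3 \left(3 + 2\right) = 3 \cdot 5 = 15$)
$v g{\left(9 \right)} = 15 \cdot 9 = 135$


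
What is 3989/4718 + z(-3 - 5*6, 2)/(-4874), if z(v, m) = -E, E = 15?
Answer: 4878289/5748883 ≈ 0.84856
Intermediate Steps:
z(v, m) = -15 (z(v, m) = -1*15 = -15)
3989/4718 + z(-3 - 5*6, 2)/(-4874) = 3989/4718 - 15/(-4874) = 3989*(1/4718) - 15*(-1/4874) = 3989/4718 + 15/4874 = 4878289/5748883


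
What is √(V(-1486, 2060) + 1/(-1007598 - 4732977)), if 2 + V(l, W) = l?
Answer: 17*I*√6786969077607/1148115 ≈ 38.575*I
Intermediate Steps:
V(l, W) = -2 + l
√(V(-1486, 2060) + 1/(-1007598 - 4732977)) = √((-2 - 1486) + 1/(-1007598 - 4732977)) = √(-1488 + 1/(-5740575)) = √(-1488 - 1/5740575) = √(-8541975601/5740575) = 17*I*√6786969077607/1148115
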